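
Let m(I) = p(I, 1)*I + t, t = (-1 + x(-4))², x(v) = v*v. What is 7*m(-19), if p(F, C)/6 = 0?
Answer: 1575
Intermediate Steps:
x(v) = v²
p(F, C) = 0 (p(F, C) = 6*0 = 0)
t = 225 (t = (-1 + (-4)²)² = (-1 + 16)² = 15² = 225)
m(I) = 225 (m(I) = 0*I + 225 = 0 + 225 = 225)
7*m(-19) = 7*225 = 1575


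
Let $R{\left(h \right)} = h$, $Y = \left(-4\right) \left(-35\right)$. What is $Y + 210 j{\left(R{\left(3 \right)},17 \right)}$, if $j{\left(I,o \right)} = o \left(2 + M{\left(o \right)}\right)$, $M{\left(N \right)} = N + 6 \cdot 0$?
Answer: $67970$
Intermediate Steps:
$Y = 140$
$M{\left(N \right)} = N$ ($M{\left(N \right)} = N + 0 = N$)
$j{\left(I,o \right)} = o \left(2 + o\right)$
$Y + 210 j{\left(R{\left(3 \right)},17 \right)} = 140 + 210 \cdot 17 \left(2 + 17\right) = 140 + 210 \cdot 17 \cdot 19 = 140 + 210 \cdot 323 = 140 + 67830 = 67970$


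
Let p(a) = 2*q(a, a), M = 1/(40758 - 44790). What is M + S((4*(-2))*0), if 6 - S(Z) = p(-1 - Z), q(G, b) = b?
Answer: 32255/4032 ≈ 7.9997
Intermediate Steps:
M = -1/4032 (M = 1/(-4032) = -1/4032 ≈ -0.00024802)
p(a) = 2*a
S(Z) = 8 + 2*Z (S(Z) = 6 - 2*(-1 - Z) = 6 - (-2 - 2*Z) = 6 + (2 + 2*Z) = 8 + 2*Z)
M + S((4*(-2))*0) = -1/4032 + (8 + 2*((4*(-2))*0)) = -1/4032 + (8 + 2*(-8*0)) = -1/4032 + (8 + 2*0) = -1/4032 + (8 + 0) = -1/4032 + 8 = 32255/4032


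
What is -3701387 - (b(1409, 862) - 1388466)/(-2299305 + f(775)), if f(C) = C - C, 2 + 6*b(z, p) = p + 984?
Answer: -25531857072581/6897915 ≈ -3.7014e+6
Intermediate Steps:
b(z, p) = 491/3 + p/6 (b(z, p) = -⅓ + (p + 984)/6 = -⅓ + (984 + p)/6 = -⅓ + (164 + p/6) = 491/3 + p/6)
f(C) = 0
-3701387 - (b(1409, 862) - 1388466)/(-2299305 + f(775)) = -3701387 - ((491/3 + (⅙)*862) - 1388466)/(-2299305 + 0) = -3701387 - ((491/3 + 431/3) - 1388466)/(-2299305) = -3701387 - (922/3 - 1388466)*(-1)/2299305 = -3701387 - (-4164476)*(-1)/(3*2299305) = -3701387 - 1*4164476/6897915 = -3701387 - 4164476/6897915 = -25531857072581/6897915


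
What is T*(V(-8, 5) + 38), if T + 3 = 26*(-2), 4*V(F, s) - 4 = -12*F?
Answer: -3465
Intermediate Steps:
V(F, s) = 1 - 3*F (V(F, s) = 1 + (-12*F)/4 = 1 - 3*F)
T = -55 (T = -3 + 26*(-2) = -3 - 52 = -55)
T*(V(-8, 5) + 38) = -55*((1 - 3*(-8)) + 38) = -55*((1 + 24) + 38) = -55*(25 + 38) = -55*63 = -3465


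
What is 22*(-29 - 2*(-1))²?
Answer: 16038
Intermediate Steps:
22*(-29 - 2*(-1))² = 22*(-29 + 2)² = 22*(-27)² = 22*729 = 16038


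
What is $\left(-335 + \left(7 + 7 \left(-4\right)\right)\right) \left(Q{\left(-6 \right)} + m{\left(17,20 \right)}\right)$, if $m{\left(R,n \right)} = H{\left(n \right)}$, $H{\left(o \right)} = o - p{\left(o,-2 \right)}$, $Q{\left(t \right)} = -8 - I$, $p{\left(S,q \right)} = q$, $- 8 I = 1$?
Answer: $- \frac{10057}{2} \approx -5028.5$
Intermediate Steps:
$I = - \frac{1}{8}$ ($I = \left(- \frac{1}{8}\right) 1 = - \frac{1}{8} \approx -0.125$)
$Q{\left(t \right)} = - \frac{63}{8}$ ($Q{\left(t \right)} = -8 - - \frac{1}{8} = -8 + \frac{1}{8} = - \frac{63}{8}$)
$H{\left(o \right)} = 2 + o$ ($H{\left(o \right)} = o - -2 = o + 2 = 2 + o$)
$m{\left(R,n \right)} = 2 + n$
$\left(-335 + \left(7 + 7 \left(-4\right)\right)\right) \left(Q{\left(-6 \right)} + m{\left(17,20 \right)}\right) = \left(-335 + \left(7 + 7 \left(-4\right)\right)\right) \left(- \frac{63}{8} + \left(2 + 20\right)\right) = \left(-335 + \left(7 - 28\right)\right) \left(- \frac{63}{8} + 22\right) = \left(-335 - 21\right) \frac{113}{8} = \left(-356\right) \frac{113}{8} = - \frac{10057}{2}$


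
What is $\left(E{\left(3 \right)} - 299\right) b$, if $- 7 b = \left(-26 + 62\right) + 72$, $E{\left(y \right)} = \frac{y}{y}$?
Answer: $\frac{32184}{7} \approx 4597.7$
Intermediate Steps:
$E{\left(y \right)} = 1$
$b = - \frac{108}{7}$ ($b = - \frac{\left(-26 + 62\right) + 72}{7} = - \frac{36 + 72}{7} = \left(- \frac{1}{7}\right) 108 = - \frac{108}{7} \approx -15.429$)
$\left(E{\left(3 \right)} - 299\right) b = \left(1 - 299\right) \left(- \frac{108}{7}\right) = \left(-298\right) \left(- \frac{108}{7}\right) = \frac{32184}{7}$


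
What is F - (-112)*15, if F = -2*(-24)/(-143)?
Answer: 240192/143 ≈ 1679.7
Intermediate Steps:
F = -48/143 (F = 48*(-1/143) = -48/143 ≈ -0.33566)
F - (-112)*15 = -48/143 - (-112)*15 = -48/143 - 112*(-15) = -48/143 + 1680 = 240192/143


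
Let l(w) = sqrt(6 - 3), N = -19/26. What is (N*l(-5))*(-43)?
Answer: 817*sqrt(3)/26 ≈ 54.426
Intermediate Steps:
N = -19/26 (N = -19*1/26 = -19/26 ≈ -0.73077)
l(w) = sqrt(3)
(N*l(-5))*(-43) = -19*sqrt(3)/26*(-43) = 817*sqrt(3)/26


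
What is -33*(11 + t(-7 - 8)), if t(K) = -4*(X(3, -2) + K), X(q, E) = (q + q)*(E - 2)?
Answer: -5511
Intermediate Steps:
X(q, E) = 2*q*(-2 + E) (X(q, E) = (2*q)*(-2 + E) = 2*q*(-2 + E))
t(K) = 96 - 4*K (t(K) = -4*(2*3*(-2 - 2) + K) = -4*(2*3*(-4) + K) = -4*(-24 + K) = 96 - 4*K)
-33*(11 + t(-7 - 8)) = -33*(11 + (96 - 4*(-7 - 8))) = -33*(11 + (96 - 4*(-15))) = -33*(11 + (96 + 60)) = -33*(11 + 156) = -33*167 = -5511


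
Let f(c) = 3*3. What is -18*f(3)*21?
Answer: -3402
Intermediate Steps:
f(c) = 9
-18*f(3)*21 = -18*9*21 = -162*21 = -3402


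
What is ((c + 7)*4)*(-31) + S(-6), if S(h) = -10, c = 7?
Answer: -1746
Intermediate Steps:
((c + 7)*4)*(-31) + S(-6) = ((7 + 7)*4)*(-31) - 10 = (14*4)*(-31) - 10 = 56*(-31) - 10 = -1736 - 10 = -1746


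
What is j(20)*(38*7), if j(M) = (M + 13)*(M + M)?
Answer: 351120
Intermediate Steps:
j(M) = 2*M*(13 + M) (j(M) = (13 + M)*(2*M) = 2*M*(13 + M))
j(20)*(38*7) = (2*20*(13 + 20))*(38*7) = (2*20*33)*266 = 1320*266 = 351120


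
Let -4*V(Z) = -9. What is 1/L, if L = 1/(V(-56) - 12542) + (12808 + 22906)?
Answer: 50159/1791378522 ≈ 2.8000e-5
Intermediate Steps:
V(Z) = 9/4 (V(Z) = -1/4*(-9) = 9/4)
L = 1791378522/50159 (L = 1/(9/4 - 12542) + (12808 + 22906) = 1/(-50159/4) + 35714 = -4/50159 + 35714 = 1791378522/50159 ≈ 35714.)
1/L = 1/(1791378522/50159) = 50159/1791378522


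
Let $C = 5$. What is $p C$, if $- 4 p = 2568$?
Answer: $-3210$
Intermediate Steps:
$p = -642$ ($p = \left(- \frac{1}{4}\right) 2568 = -642$)
$p C = \left(-642\right) 5 = -3210$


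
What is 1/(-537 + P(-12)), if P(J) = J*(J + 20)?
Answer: -1/633 ≈ -0.0015798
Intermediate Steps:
P(J) = J*(20 + J)
1/(-537 + P(-12)) = 1/(-537 - 12*(20 - 12)) = 1/(-537 - 12*8) = 1/(-537 - 96) = 1/(-633) = -1/633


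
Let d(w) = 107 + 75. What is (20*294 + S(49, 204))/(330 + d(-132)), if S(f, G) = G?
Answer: 1521/128 ≈ 11.883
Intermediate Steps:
d(w) = 182
(20*294 + S(49, 204))/(330 + d(-132)) = (20*294 + 204)/(330 + 182) = (5880 + 204)/512 = 6084*(1/512) = 1521/128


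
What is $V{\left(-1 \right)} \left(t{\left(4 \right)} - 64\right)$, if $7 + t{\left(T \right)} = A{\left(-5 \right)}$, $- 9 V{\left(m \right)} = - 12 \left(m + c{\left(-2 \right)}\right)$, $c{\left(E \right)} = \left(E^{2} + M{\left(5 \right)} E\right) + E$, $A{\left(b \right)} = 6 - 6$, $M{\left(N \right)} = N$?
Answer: $852$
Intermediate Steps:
$A{\left(b \right)} = 0$ ($A{\left(b \right)} = 6 - 6 = 0$)
$c{\left(E \right)} = E^{2} + 6 E$ ($c{\left(E \right)} = \left(E^{2} + 5 E\right) + E = E^{2} + 6 E$)
$V{\left(m \right)} = - \frac{32}{3} + \frac{4 m}{3}$ ($V{\left(m \right)} = - \frac{\left(-12\right) \left(m - 2 \left(6 - 2\right)\right)}{9} = - \frac{\left(-12\right) \left(m - 8\right)}{9} = - \frac{\left(-12\right) \left(-8 + m\right)}{9} = - \frac{96 - 12 m}{9} = - \frac{32}{3} + \frac{4 m}{3}$)
$t{\left(T \right)} = -7$ ($t{\left(T \right)} = -7 + 0 = -7$)
$V{\left(-1 \right)} \left(t{\left(4 \right)} - 64\right) = \left(- \frac{32}{3} + \frac{4}{3} \left(-1\right)\right) \left(-7 - 64\right) = \left(- \frac{32}{3} - \frac{4}{3}\right) \left(-71\right) = \left(-12\right) \left(-71\right) = 852$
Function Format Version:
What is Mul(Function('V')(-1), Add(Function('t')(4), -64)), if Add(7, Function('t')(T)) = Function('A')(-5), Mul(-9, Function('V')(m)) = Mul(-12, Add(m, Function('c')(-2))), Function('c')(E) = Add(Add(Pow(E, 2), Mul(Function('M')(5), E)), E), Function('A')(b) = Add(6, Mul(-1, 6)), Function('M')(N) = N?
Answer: 852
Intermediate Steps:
Function('A')(b) = 0 (Function('A')(b) = Add(6, -6) = 0)
Function('c')(E) = Add(Pow(E, 2), Mul(6, E)) (Function('c')(E) = Add(Add(Pow(E, 2), Mul(5, E)), E) = Add(Pow(E, 2), Mul(6, E)))
Function('V')(m) = Add(Rational(-32, 3), Mul(Rational(4, 3), m)) (Function('V')(m) = Mul(Rational(-1, 9), Mul(-12, Add(m, Mul(-2, Add(6, -2))))) = Mul(Rational(-1, 9), Mul(-12, Add(m, Mul(-2, 4)))) = Mul(Rational(-1, 9), Mul(-12, Add(m, -8))) = Mul(Rational(-1, 9), Mul(-12, Add(-8, m))) = Mul(Rational(-1, 9), Add(96, Mul(-12, m))) = Add(Rational(-32, 3), Mul(Rational(4, 3), m)))
Function('t')(T) = -7 (Function('t')(T) = Add(-7, 0) = -7)
Mul(Function('V')(-1), Add(Function('t')(4), -64)) = Mul(Add(Rational(-32, 3), Mul(Rational(4, 3), -1)), Add(-7, -64)) = Mul(Add(Rational(-32, 3), Rational(-4, 3)), -71) = Mul(-12, -71) = 852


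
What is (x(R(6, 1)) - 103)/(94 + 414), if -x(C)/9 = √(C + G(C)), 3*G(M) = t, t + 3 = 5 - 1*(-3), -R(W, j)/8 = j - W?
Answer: -103/508 - 15*√15/508 ≈ -0.31712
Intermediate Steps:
R(W, j) = -8*j + 8*W (R(W, j) = -8*(j - W) = -8*j + 8*W)
t = 5 (t = -3 + (5 - 1*(-3)) = -3 + (5 + 3) = -3 + 8 = 5)
G(M) = 5/3 (G(M) = (⅓)*5 = 5/3)
x(C) = -9*√(5/3 + C) (x(C) = -9*√(C + 5/3) = -9*√(5/3 + C))
(x(R(6, 1)) - 103)/(94 + 414) = (-3*√(15 + 9*(-8*1 + 8*6)) - 103)/(94 + 414) = (-3*√(15 + 9*(-8 + 48)) - 103)/508 = (-3*√(15 + 9*40) - 103)*(1/508) = (-3*√(15 + 360) - 103)*(1/508) = (-15*√15 - 103)*(1/508) = (-103 - 15*√15)*(1/508) = -103/508 - 15*√15/508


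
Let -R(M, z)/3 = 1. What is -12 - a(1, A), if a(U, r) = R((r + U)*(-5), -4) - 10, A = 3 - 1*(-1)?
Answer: 1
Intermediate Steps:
R(M, z) = -3 (R(M, z) = -3*1 = -3)
A = 4 (A = 3 + 1 = 4)
a(U, r) = -13 (a(U, r) = -3 - 10 = -13)
-12 - a(1, A) = -12 - 1*(-13) = -12 + 13 = 1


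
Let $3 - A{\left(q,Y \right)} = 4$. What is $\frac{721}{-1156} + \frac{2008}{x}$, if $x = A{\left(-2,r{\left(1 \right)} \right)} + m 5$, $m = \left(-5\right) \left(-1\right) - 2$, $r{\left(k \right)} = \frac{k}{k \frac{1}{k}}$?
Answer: $\frac{1155577}{8092} \approx 142.8$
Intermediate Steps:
$r{\left(k \right)} = k$ ($r{\left(k \right)} = \frac{k}{1} = k 1 = k$)
$A{\left(q,Y \right)} = -1$ ($A{\left(q,Y \right)} = 3 - 4 = -1$)
$m = 3$ ($m = 5 - 2 = 3$)
$x = 14$ ($x = -1 + 3 \cdot 5 = -1 + 15 = 14$)
$\frac{721}{-1156} + \frac{2008}{x} = \frac{721}{-1156} + \frac{2008}{14} = 721 \left(- \frac{1}{1156}\right) + 2008 \cdot \frac{1}{14} = - \frac{721}{1156} + \frac{1004}{7} = \frac{1155577}{8092}$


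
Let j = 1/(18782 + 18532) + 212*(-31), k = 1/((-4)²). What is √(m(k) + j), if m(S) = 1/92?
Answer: I*√537840635863935/286074 ≈ 81.068*I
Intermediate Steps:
k = 1/16 ≈ 0.062500
j = -245227607/37314 (j = 1/37314 - 6572 = -245227607/37314 ≈ -6572.0)
m(S) = 1/92
√(m(k) + j) = √(1/92 - 245227607/37314) = √(-11280451265/1716444) = I*√537840635863935/286074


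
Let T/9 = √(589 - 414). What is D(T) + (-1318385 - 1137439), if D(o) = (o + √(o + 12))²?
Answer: -2455824 + (45*√7 + √3*√(4 + 15*√7))² ≈ -2.4388e+6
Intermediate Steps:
T = 45*√7 (T = 9*√(589 - 414) = 9*√175 = 9*(5*√7) = 45*√7 ≈ 119.06)
D(o) = (o + √(12 + o))²
D(T) + (-1318385 - 1137439) = (45*√7 + √(12 + 45*√7))² + (-1318385 - 1137439) = (√(12 + 45*√7) + 45*√7)² - 2455824 = -2455824 + (√(12 + 45*√7) + 45*√7)²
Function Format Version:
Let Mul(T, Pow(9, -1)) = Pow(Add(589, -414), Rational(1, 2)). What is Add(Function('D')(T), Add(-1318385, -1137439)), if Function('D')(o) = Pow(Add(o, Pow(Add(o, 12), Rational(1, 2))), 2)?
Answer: Add(-2455824, Pow(Add(Mul(45, Pow(7, Rational(1, 2))), Mul(Pow(3, Rational(1, 2)), Pow(Add(4, Mul(15, Pow(7, Rational(1, 2)))), Rational(1, 2)))), 2)) ≈ -2.4388e+6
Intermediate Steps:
T = Mul(45, Pow(7, Rational(1, 2))) (T = Mul(9, Pow(Add(589, -414), Rational(1, 2))) = Mul(9, Pow(175, Rational(1, 2))) = Mul(9, Mul(5, Pow(7, Rational(1, 2)))) = Mul(45, Pow(7, Rational(1, 2))) ≈ 119.06)
Function('D')(o) = Pow(Add(o, Pow(Add(12, o), Rational(1, 2))), 2)
Add(Function('D')(T), Add(-1318385, -1137439)) = Add(Pow(Add(Mul(45, Pow(7, Rational(1, 2))), Pow(Add(12, Mul(45, Pow(7, Rational(1, 2)))), Rational(1, 2))), 2), Add(-1318385, -1137439)) = Add(Pow(Add(Pow(Add(12, Mul(45, Pow(7, Rational(1, 2)))), Rational(1, 2)), Mul(45, Pow(7, Rational(1, 2)))), 2), -2455824) = Add(-2455824, Pow(Add(Pow(Add(12, Mul(45, Pow(7, Rational(1, 2)))), Rational(1, 2)), Mul(45, Pow(7, Rational(1, 2)))), 2))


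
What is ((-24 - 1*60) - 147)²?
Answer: 53361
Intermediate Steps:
((-24 - 1*60) - 147)² = ((-24 - 60) - 147)² = (-84 - 147)² = (-231)² = 53361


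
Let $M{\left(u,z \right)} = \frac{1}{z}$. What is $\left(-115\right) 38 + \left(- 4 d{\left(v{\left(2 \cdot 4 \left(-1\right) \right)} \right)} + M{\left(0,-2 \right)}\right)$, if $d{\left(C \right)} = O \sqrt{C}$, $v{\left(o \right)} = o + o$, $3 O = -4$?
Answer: $- \frac{8741}{2} + \frac{64 i}{3} \approx -4370.5 + 21.333 i$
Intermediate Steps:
$O = - \frac{4}{3}$ ($O = \frac{1}{3} \left(-4\right) = - \frac{4}{3} \approx -1.3333$)
$v{\left(o \right)} = 2 o$
$d{\left(C \right)} = - \frac{4 \sqrt{C}}{3}$
$\left(-115\right) 38 + \left(- 4 d{\left(v{\left(2 \cdot 4 \left(-1\right) \right)} \right)} + M{\left(0,-2 \right)}\right) = \left(-115\right) 38 + \left(- 4 \left(- \frac{4 \sqrt{2 \cdot 2 \cdot 4 \left(-1\right)}}{3}\right) + \frac{1}{-2}\right) = -4370 - \left(\frac{1}{2} + 4 \left(- \frac{4 \sqrt{2 \cdot 8 \left(-1\right)}}{3}\right)\right) = -4370 - \left(\frac{1}{2} + 4 \left(- \frac{4 \sqrt{2 \left(-8\right)}}{3}\right)\right) = -4370 - \left(\frac{1}{2} + 4 \left(- \frac{4 \sqrt{-16}}{3}\right)\right) = -4370 - \left(\frac{1}{2} + 4 \left(- \frac{4 \cdot 4 i}{3}\right)\right) = -4370 - \left(\frac{1}{2} + 4 \left(- \frac{16 i}{3}\right)\right) = -4370 - \left(\frac{1}{2} - \frac{64 i}{3}\right) = - \frac{8741}{2} + \frac{64 i}{3}$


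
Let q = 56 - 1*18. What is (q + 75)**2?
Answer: 12769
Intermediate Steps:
q = 38 (q = 56 - 18 = 38)
(q + 75)**2 = (38 + 75)**2 = 113**2 = 12769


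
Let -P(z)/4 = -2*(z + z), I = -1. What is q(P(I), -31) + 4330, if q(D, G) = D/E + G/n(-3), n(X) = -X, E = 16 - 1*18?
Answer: 12983/3 ≈ 4327.7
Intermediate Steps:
P(z) = 16*z (P(z) = -(-8)*(z + z) = -(-8)*2*z = -(-16)*z = 16*z)
E = -2 (E = 16 - 18 = -2)
q(D, G) = -D/2 + G/3 (q(D, G) = D/(-2) + G/((-1*(-3))) = D*(-½) + G/3 = -D/2 + G*(⅓) = -D/2 + G/3)
q(P(I), -31) + 4330 = (-8*(-1) + (⅓)*(-31)) + 4330 = (-½*(-16) - 31/3) + 4330 = (8 - 31/3) + 4330 = -7/3 + 4330 = 12983/3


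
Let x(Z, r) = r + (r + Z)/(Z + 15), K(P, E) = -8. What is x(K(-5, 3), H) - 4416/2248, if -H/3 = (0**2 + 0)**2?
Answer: -6112/1967 ≈ -3.1073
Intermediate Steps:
H = 0 (H = -3*(0**2 + 0)**2 = -3*(0 + 0)**2 = -3*0**2 = -3*0 = 0)
x(Z, r) = r + (Z + r)/(15 + Z)
x(K(-5, 3), H) - 4416/2248 = (-8 + 16*0 - 8*0)/(15 - 8) - 4416/2248 = (-8 + 0 + 0)/7 - 4416*1/2248 = (1/7)*(-8) - 552/281 = -8/7 - 552/281 = -6112/1967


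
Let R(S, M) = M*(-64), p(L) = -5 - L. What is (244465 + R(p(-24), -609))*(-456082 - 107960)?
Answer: -159872628522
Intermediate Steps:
R(S, M) = -64*M
(244465 + R(p(-24), -609))*(-456082 - 107960) = (244465 - 64*(-609))*(-456082 - 107960) = (244465 + 38976)*(-564042) = 283441*(-564042) = -159872628522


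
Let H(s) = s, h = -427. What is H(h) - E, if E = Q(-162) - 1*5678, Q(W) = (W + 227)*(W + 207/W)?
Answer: 285553/18 ≈ 15864.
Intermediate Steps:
Q(W) = (227 + W)*(W + 207/W)
E = -293239/18 (E = (207 + (-162)² + 227*(-162) + 46989/(-162)) - 1*5678 = (207 + 26244 - 36774 + 46989*(-1/162)) - 5678 = (207 + 26244 - 36774 - 5221/18) - 5678 = -191035/18 - 5678 = -293239/18 ≈ -16291.)
H(h) - E = -427 - 1*(-293239/18) = -427 + 293239/18 = 285553/18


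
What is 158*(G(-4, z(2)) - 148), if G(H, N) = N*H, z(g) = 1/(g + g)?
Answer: -23542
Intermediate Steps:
z(g) = 1/(2*g)
G(H, N) = H*N
158*(G(-4, z(2)) - 148) = 158*(-2/2 - 148) = 158*(-4*¼ - 148) = 158*(-1 - 148) = 158*(-149) = -23542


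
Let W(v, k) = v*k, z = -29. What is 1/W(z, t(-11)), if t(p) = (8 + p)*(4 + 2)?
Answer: 1/522 ≈ 0.0019157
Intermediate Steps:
t(p) = 48 + 6*p (t(p) = (8 + p)*6 = 48 + 6*p)
W(v, k) = k*v
1/W(z, t(-11)) = 1/((48 + 6*(-11))*(-29)) = 1/((48 - 66)*(-29)) = 1/(-18*(-29)) = 1/522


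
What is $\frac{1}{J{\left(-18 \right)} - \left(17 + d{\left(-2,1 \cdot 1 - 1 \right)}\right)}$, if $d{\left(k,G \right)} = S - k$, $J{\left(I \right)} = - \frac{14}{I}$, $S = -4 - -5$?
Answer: $- \frac{9}{173} \approx -0.052023$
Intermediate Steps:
$S = 1$ ($S = -4 + 5 = 1$)
$d{\left(k,G \right)} = 1 - k$
$\frac{1}{J{\left(-18 \right)} - \left(17 + d{\left(-2,1 \cdot 1 - 1 \right)}\right)} = \frac{1}{- \frac{14}{-18} - \left(18 + 2\right)} = \frac{1}{\left(-14\right) \left(- \frac{1}{18}\right) - 20} = \frac{1}{\frac{7}{9} - 20} = \frac{1}{- \frac{173}{9}} = - \frac{9}{173}$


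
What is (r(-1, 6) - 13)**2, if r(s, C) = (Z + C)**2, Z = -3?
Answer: 16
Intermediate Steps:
r(s, C) = (-3 + C)**2
(r(-1, 6) - 13)**2 = ((-3 + 6)**2 - 13)**2 = (3**2 - 13)**2 = (9 - 13)**2 = (-4)**2 = 16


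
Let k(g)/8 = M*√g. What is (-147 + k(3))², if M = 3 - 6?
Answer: 23337 + 7056*√3 ≈ 35558.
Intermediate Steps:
M = -3
k(g) = -24*√g (k(g) = 8*(-3*√g) = -24*√g)
(-147 + k(3))² = (-147 - 24*√3)²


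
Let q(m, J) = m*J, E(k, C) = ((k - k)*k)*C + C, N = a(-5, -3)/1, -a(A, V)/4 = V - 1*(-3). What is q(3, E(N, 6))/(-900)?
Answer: -1/50 ≈ -0.020000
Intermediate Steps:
a(A, V) = -12 - 4*V (a(A, V) = -4*(V - 1*(-3)) = -4*(V + 3) = -4*(3 + V) = -12 - 4*V)
N = 0 (N = (-12 - 4*(-3))/1 = (-12 + 12)*1 = 0*1 = 0)
E(k, C) = C (E(k, C) = (0*k)*C + C = 0*C + C = 0 + C = C)
q(m, J) = J*m
q(3, E(N, 6))/(-900) = (6*3)/(-900) = 18*(-1/900) = -1/50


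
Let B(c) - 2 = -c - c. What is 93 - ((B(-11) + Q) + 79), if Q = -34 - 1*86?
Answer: 110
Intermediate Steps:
Q = -120 (Q = -34 - 86 = -120)
B(c) = 2 - 2*c (B(c) = 2 + (-c - c) = 2 - 2*c)
93 - ((B(-11) + Q) + 79) = 93 - (((2 - 2*(-11)) - 120) + 79) = 93 - (((2 + 22) - 120) + 79) = 93 - ((24 - 120) + 79) = 93 - (-96 + 79) = 93 - 1*(-17) = 93 + 17 = 110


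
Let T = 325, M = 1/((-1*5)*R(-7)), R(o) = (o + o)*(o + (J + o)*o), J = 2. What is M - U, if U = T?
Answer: -636999/1960 ≈ -325.00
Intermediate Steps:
R(o) = 2*o*(o + o*(2 + o)) (R(o) = (o + o)*(o + (2 + o)*o) = (2*o)*(o + o*(2 + o)) = 2*o*(o + o*(2 + o)))
M = 1/1960 (M = 1/((-1*5)*(2*(-7)²*(3 - 7))) = 1/(-10*49*(-4)) = 1/(-5*(-392)) = 1/1960 ≈ 0.00051020)
U = 325
M - U = 1/1960 - 1*325 = 1/1960 - 325 = -636999/1960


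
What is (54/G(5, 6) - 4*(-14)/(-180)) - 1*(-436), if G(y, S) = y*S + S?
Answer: 39347/90 ≈ 437.19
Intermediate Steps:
G(y, S) = S + S*y (G(y, S) = S*y + S = S + S*y)
(54/G(5, 6) - 4*(-14)/(-180)) - 1*(-436) = (54/((6*(1 + 5))) - 4*(-14)/(-180)) - 1*(-436) = (54/((6*6)) + 56*(-1/180)) + 436 = (54/36 - 14/45) + 436 = (54*(1/36) - 14/45) + 436 = (3/2 - 14/45) + 436 = 107/90 + 436 = 39347/90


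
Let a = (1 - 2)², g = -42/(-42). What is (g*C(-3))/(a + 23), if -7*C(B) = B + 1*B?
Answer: 1/28 ≈ 0.035714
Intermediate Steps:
C(B) = -2*B/7 (C(B) = -(B + 1*B)/7 = -(B + B)/7 = -2*B/7)
g = 1 (g = -42*(-1/42) = 1)
a = 1 (a = (-1)² = 1)
(g*C(-3))/(a + 23) = (1*(-2/7*(-3)))/(1 + 23) = (1*(6/7))/24 = (6/7)*(1/24) = 1/28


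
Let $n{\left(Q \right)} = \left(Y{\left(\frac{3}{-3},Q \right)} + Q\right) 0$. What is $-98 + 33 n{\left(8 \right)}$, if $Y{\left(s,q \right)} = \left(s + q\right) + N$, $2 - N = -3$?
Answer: $-98$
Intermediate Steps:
$N = 5$ ($N = 2 - -3 = 2 + 3 = 5$)
$Y{\left(s,q \right)} = 5 + q + s$ ($Y{\left(s,q \right)} = \left(s + q\right) + 5 = \left(q + s\right) + 5 = 5 + q + s$)
$n{\left(Q \right)} = 0$ ($n{\left(Q \right)} = \left(\left(5 + Q + \frac{3}{-3}\right) + Q\right) 0 = \left(\left(5 + Q + 3 \left(- \frac{1}{3}\right)\right) + Q\right) 0 = \left(\left(5 + Q - 1\right) + Q\right) 0 = \left(\left(4 + Q\right) + Q\right) 0 = \left(4 + 2 Q\right) 0 = 0$)
$-98 + 33 n{\left(8 \right)} = -98 + 33 \cdot 0 = -98 + 0 = -98$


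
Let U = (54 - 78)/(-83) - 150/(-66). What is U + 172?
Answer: 159375/913 ≈ 174.56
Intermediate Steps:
U = 2339/913 (U = -24*(-1/83) - 150*(-1/66) = 24/83 + 25/11 = 2339/913 ≈ 2.5619)
U + 172 = 2339/913 + 172 = 159375/913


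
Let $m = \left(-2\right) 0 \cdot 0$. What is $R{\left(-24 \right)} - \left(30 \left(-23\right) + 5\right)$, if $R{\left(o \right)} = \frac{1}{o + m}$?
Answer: $\frac{16439}{24} \approx 684.96$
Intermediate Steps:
$m = 0$ ($m = 0 \cdot 0 = 0$)
$R{\left(o \right)} = \frac{1}{o}$ ($R{\left(o \right)} = \frac{1}{o + 0} = \frac{1}{o}$)
$R{\left(-24 \right)} - \left(30 \left(-23\right) + 5\right) = \frac{1}{-24} - \left(30 \left(-23\right) + 5\right) = - \frac{1}{24} - \left(-690 + 5\right) = - \frac{1}{24} - -685 = - \frac{1}{24} + 685 = \frac{16439}{24}$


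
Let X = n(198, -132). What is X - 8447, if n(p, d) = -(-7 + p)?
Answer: -8638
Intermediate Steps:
n(p, d) = 7 - p
X = -191 (X = 7 - 1*198 = 7 - 198 = -191)
X - 8447 = -191 - 8447 = -8638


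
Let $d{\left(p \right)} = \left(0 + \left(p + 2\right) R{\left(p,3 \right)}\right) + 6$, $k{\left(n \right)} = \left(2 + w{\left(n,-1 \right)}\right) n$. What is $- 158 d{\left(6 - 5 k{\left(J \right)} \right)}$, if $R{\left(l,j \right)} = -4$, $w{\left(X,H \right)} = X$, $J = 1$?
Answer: $-5372$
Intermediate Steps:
$k{\left(n \right)} = n \left(2 + n\right)$ ($k{\left(n \right)} = \left(2 + n\right) n = n \left(2 + n\right)$)
$d{\left(p \right)} = -2 - 4 p$ ($d{\left(p \right)} = \left(0 + \left(p + 2\right) \left(-4\right)\right) + 6 = \left(0 + \left(2 + p\right) \left(-4\right)\right) + 6 = \left(0 - \left(8 + 4 p\right)\right) + 6 = \left(-8 - 4 p\right) + 6 = -2 - 4 p$)
$- 158 d{\left(6 - 5 k{\left(J \right)} \right)} = - 158 \left(-2 - 4 \left(6 - 5 \cdot 1 \left(2 + 1\right)\right)\right) = - 158 \left(-2 - 4 \left(6 - 5 \cdot 1 \cdot 3\right)\right) = - 158 \left(-2 - 4 \left(6 - 15\right)\right) = - 158 \left(-2 - -36\right) = - 158 \left(-2 + 36\right) = \left(-158\right) 34 = -5372$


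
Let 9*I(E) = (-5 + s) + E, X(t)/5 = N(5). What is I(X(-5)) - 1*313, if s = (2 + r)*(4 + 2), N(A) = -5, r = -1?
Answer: -947/3 ≈ -315.67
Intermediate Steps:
X(t) = -25 (X(t) = 5*(-5) = -25)
s = 6 (s = (2 - 1)*(4 + 2) = 1*6 = 6)
I(E) = 1/9 + E/9 (I(E) = ((-5 + 6) + E)/9 = (1 + E)/9 = 1/9 + E/9)
I(X(-5)) - 1*313 = (1/9 + (1/9)*(-25)) - 1*313 = (1/9 - 25/9) - 313 = -8/3 - 313 = -947/3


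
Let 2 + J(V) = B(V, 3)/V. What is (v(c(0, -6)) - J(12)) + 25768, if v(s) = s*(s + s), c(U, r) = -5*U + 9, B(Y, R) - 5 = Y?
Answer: 311167/12 ≈ 25931.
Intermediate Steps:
B(Y, R) = 5 + Y
J(V) = -2 + (5 + V)/V
c(U, r) = 9 - 5*U
v(s) = 2*s**2 (v(s) = s*(2*s) = 2*s**2)
(v(c(0, -6)) - J(12)) + 25768 = (2*(9 - 5*0)**2 - (5 - 1*12)/12) + 25768 = (2*(9 + 0)**2 - (5 - 12)/12) + 25768 = (2*9**2 - (-7)/12) + 25768 = (2*81 - 1*(-7/12)) + 25768 = (162 + 7/12) + 25768 = 1951/12 + 25768 = 311167/12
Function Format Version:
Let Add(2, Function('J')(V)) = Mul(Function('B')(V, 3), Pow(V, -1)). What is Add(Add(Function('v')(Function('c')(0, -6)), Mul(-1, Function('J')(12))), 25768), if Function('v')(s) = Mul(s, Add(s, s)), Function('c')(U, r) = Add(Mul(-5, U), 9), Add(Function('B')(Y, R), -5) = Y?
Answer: Rational(311167, 12) ≈ 25931.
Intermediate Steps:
Function('B')(Y, R) = Add(5, Y)
Function('J')(V) = Add(-2, Mul(Pow(V, -1), Add(5, V))) (Function('J')(V) = Add(-2, Mul(Add(5, V), Pow(V, -1))) = Add(-2, Mul(Pow(V, -1), Add(5, V))))
Function('c')(U, r) = Add(9, Mul(-5, U))
Function('v')(s) = Mul(2, Pow(s, 2)) (Function('v')(s) = Mul(s, Mul(2, s)) = Mul(2, Pow(s, 2)))
Add(Add(Function('v')(Function('c')(0, -6)), Mul(-1, Function('J')(12))), 25768) = Add(Add(Mul(2, Pow(Add(9, Mul(-5, 0)), 2)), Mul(-1, Mul(Pow(12, -1), Add(5, Mul(-1, 12))))), 25768) = Add(Add(Mul(2, Pow(Add(9, 0), 2)), Mul(-1, Mul(Rational(1, 12), Add(5, -12)))), 25768) = Add(Add(Mul(2, Pow(9, 2)), Mul(-1, Mul(Rational(1, 12), -7))), 25768) = Add(Add(Mul(2, 81), Mul(-1, Rational(-7, 12))), 25768) = Add(Add(162, Rational(7, 12)), 25768) = Add(Rational(1951, 12), 25768) = Rational(311167, 12)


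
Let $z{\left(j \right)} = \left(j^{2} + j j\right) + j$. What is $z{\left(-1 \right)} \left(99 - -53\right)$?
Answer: $152$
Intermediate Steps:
$z{\left(j \right)} = j + 2 j^{2}$ ($z{\left(j \right)} = \left(j^{2} + j^{2}\right) + j = 2 j^{2} + j = j + 2 j^{2}$)
$z{\left(-1 \right)} \left(99 - -53\right) = - (1 + 2 \left(-1\right)) \left(99 - -53\right) = - (1 - 2) \left(99 + 53\right) = \left(-1\right) \left(-1\right) 152 = 1 \cdot 152 = 152$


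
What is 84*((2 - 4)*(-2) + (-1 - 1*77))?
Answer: -6216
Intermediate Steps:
84*((2 - 4)*(-2) + (-1 - 1*77)) = 84*(-2*(-2) + (-1 - 77)) = 84*(4 - 78) = 84*(-74) = -6216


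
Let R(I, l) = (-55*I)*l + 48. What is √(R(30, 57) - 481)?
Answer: I*√94483 ≈ 307.38*I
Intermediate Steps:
R(I, l) = 48 - 55*I*l (R(I, l) = -55*I*l + 48 = 48 - 55*I*l)
√(R(30, 57) - 481) = √((48 - 55*30*57) - 481) = √((48 - 94050) - 481) = √(-94002 - 481) = √(-94483) = I*√94483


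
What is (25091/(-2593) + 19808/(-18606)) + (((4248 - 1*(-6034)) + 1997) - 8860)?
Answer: 82216336856/24122679 ≈ 3408.3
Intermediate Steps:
(25091/(-2593) + 19808/(-18606)) + (((4248 - 1*(-6034)) + 1997) - 8860) = (25091*(-1/2593) + 19808*(-1/18606)) + (((4248 + 6034) + 1997) - 8860) = (-25091/2593 - 9904/9303) + ((10282 + 1997) - 8860) = -259102645/24122679 + (12279 - 8860) = -259102645/24122679 + 3419 = 82216336856/24122679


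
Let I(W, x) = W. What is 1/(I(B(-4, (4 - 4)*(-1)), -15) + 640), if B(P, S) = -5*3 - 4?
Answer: 1/621 ≈ 0.0016103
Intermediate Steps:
B(P, S) = -19 (B(P, S) = -15 - 4 = -19)
1/(I(B(-4, (4 - 4)*(-1)), -15) + 640) = 1/(-19 + 640) = 1/621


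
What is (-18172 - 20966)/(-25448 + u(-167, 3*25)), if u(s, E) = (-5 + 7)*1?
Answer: 6523/4241 ≈ 1.5381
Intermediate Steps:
u(s, E) = 2 (u(s, E) = 2*1 = 2)
(-18172 - 20966)/(-25448 + u(-167, 3*25)) = (-18172 - 20966)/(-25448 + 2) = -39138/(-25446) = -39138*(-1/25446) = 6523/4241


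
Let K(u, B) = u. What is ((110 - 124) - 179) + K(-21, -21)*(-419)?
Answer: 8606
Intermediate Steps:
((110 - 124) - 179) + K(-21, -21)*(-419) = ((110 - 124) - 179) - 21*(-419) = (-14 - 179) + 8799 = -193 + 8799 = 8606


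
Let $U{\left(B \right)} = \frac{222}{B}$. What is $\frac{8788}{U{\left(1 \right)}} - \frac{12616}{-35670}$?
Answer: $\frac{8785242}{219965} \approx 39.939$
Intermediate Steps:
$\frac{8788}{U{\left(1 \right)}} - \frac{12616}{-35670} = \frac{8788}{222 \cdot 1^{-1}} - \frac{12616}{-35670} = \frac{8788}{222 \cdot 1} - - \frac{6308}{17835} = \frac{8788}{222} + \frac{6308}{17835} = 8788 \cdot \frac{1}{222} + \frac{6308}{17835} = \frac{4394}{111} + \frac{6308}{17835} = \frac{8785242}{219965}$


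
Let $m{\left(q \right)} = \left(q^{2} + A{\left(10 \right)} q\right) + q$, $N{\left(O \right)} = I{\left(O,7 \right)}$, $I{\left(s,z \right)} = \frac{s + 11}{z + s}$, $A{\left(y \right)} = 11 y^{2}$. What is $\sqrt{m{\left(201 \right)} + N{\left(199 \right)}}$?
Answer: $\frac{\sqrt{2776407333}}{103} \approx 511.57$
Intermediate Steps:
$I{\left(s,z \right)} = \frac{11 + s}{s + z}$
$N{\left(O \right)} = \frac{11 + O}{7 + O}$ ($N{\left(O \right)} = \frac{11 + O}{O + 7} = \frac{11 + O}{7 + O}$)
$m{\left(q \right)} = q^{2} + 1101 q$ ($m{\left(q \right)} = \left(q^{2} + 11 \cdot 10^{2} q\right) + q = \left(q^{2} + 11 \cdot 100 q\right) + q = \left(q^{2} + 1100 q\right) + q = q^{2} + 1101 q$)
$\sqrt{m{\left(201 \right)} + N{\left(199 \right)}} = \sqrt{201 \left(1101 + 201\right) + \frac{11 + 199}{7 + 199}} = \sqrt{201 \cdot 1302 + \frac{1}{206} \cdot 210} = \sqrt{261702 + \frac{1}{206} \cdot 210} = \sqrt{261702 + \frac{105}{103}} = \sqrt{\frac{26955411}{103}} = \frac{\sqrt{2776407333}}{103}$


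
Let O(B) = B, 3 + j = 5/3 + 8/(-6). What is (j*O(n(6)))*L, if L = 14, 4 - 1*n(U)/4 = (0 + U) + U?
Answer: 3584/3 ≈ 1194.7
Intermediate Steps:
j = -8/3 (j = -3 + (5/3 + 8/(-6)) = -3 + (5*(1/3) + 8*(-1/6)) = -3 + (5/3 - 4/3) = -3 + 1/3 = -8/3 ≈ -2.6667)
n(U) = 16 - 8*U (n(U) = 16 - 4*((0 + U) + U) = 16 - 4*(U + U) = 16 - 8*U)
(j*O(n(6)))*L = -8*(16 - 8*6)/3*14 = -8*(16 - 48)/3*14 = -8/3*(-32)*14 = (256/3)*14 = 3584/3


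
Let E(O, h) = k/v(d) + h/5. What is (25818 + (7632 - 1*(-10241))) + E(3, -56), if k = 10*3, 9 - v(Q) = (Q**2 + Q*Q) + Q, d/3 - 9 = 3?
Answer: 190662277/4365 ≈ 43680.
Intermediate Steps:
d = 36 (d = 27 + 3*3 = 27 + 9 = 36)
v(Q) = 9 - Q - 2*Q**2 (v(Q) = 9 - ((Q**2 + Q*Q) + Q) = 9 - ((Q**2 + Q**2) + Q) = 9 - (2*Q**2 + Q) = 9 - (Q + 2*Q**2) = 9 + (-Q - 2*Q**2) = 9 - Q - 2*Q**2)
k = 30
E(O, h) = -10/873 + h/5 (E(O, h) = 30/(9 - 1*36 - 2*36**2) + h/5 = 30/(9 - 36 - 2*1296) + h*(1/5) = 30/(9 - 36 - 2592) + h/5 = 30/(-2619) + h/5 = 30*(-1/2619) + h/5 = -10/873 + h/5)
(25818 + (7632 - 1*(-10241))) + E(3, -56) = (25818 + (7632 - 1*(-10241))) + (-10/873 + (1/5)*(-56)) = (25818 + (7632 + 10241)) + (-10/873 - 56/5) = (25818 + 17873) - 48938/4365 = 43691 - 48938/4365 = 190662277/4365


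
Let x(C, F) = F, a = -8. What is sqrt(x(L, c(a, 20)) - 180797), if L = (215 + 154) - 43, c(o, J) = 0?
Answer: I*sqrt(180797) ≈ 425.2*I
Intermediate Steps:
L = 326 (L = 369 - 43 = 326)
sqrt(x(L, c(a, 20)) - 180797) = sqrt(0 - 180797) = sqrt(-180797) = I*sqrt(180797)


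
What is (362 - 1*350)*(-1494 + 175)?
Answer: -15828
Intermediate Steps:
(362 - 1*350)*(-1494 + 175) = (362 - 350)*(-1319) = 12*(-1319) = -15828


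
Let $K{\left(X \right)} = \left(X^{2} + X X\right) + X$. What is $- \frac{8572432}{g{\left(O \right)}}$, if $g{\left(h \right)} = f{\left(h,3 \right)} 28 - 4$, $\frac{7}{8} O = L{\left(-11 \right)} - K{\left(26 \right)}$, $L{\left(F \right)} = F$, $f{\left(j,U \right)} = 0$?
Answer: $2143108$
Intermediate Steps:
$K{\left(X \right)} = X + 2 X^{2}$ ($K{\left(X \right)} = \left(X^{2} + X^{2}\right) + X = 2 X^{2} + X = X + 2 X^{2}$)
$O = - \frac{11112}{7}$ ($O = \frac{8 \left(-11 - 26 \left(1 + 2 \cdot 26\right)\right)}{7} = \frac{8 \left(-11 - 26 \left(1 + 52\right)\right)}{7} = \frac{8 \left(-11 - 26 \cdot 53\right)}{7} = \frac{8 \left(-11 - 1378\right)}{7} = \frac{8}{7} \left(-1389\right) = - \frac{11112}{7} \approx -1587.4$)
$g{\left(h \right)} = -4$ ($g{\left(h \right)} = 0 \cdot 28 - 4 = 0 - 4 = -4$)
$- \frac{8572432}{g{\left(O \right)}} = - \frac{8572432}{-4} = \left(-8572432\right) \left(- \frac{1}{4}\right) = 2143108$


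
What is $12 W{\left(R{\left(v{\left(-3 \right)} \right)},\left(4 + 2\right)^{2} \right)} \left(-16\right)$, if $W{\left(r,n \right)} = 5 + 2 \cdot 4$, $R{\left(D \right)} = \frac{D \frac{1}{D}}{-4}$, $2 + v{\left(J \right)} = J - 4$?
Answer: $-2496$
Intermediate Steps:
$v{\left(J \right)} = -6 + J$ ($v{\left(J \right)} = -2 + \left(J - 4\right) = -2 + \left(-4 + J\right) = -6 + J$)
$R{\left(D \right)} = - \frac{1}{4}$ ($R{\left(D \right)} = 1 \left(- \frac{1}{4}\right) = - \frac{1}{4}$)
$W{\left(r,n \right)} = 13$ ($W{\left(r,n \right)} = 5 + 8 = 13$)
$12 W{\left(R{\left(v{\left(-3 \right)} \right)},\left(4 + 2\right)^{2} \right)} \left(-16\right) = 12 \cdot 13 \left(-16\right) = 156 \left(-16\right) = -2496$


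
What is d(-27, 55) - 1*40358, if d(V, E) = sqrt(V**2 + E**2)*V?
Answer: -40358 - 27*sqrt(3754) ≈ -42012.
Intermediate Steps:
d(V, E) = V*sqrt(E**2 + V**2) (d(V, E) = sqrt(E**2 + V**2)*V = V*sqrt(E**2 + V**2))
d(-27, 55) - 1*40358 = -27*sqrt(55**2 + (-27)**2) - 1*40358 = -27*sqrt(3025 + 729) - 40358 = -27*sqrt(3754) - 40358 = -40358 - 27*sqrt(3754)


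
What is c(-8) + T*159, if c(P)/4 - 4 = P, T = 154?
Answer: 24470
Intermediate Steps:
c(P) = 16 + 4*P
c(-8) + T*159 = (16 + 4*(-8)) + 154*159 = (16 - 32) + 24486 = -16 + 24486 = 24470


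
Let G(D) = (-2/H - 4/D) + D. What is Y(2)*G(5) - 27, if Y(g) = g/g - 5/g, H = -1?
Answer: -363/10 ≈ -36.300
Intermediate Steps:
Y(g) = 1 - 5/g
G(D) = 2 + D - 4/D (G(D) = (-2/(-1) - 4/D) + D = (-2*(-1) - 4/D) + D = (2 - 4/D) + D = 2 + D - 4/D)
Y(2)*G(5) - 27 = ((-5 + 2)/2)*(2 + 5 - 4/5) - 27 = ((1/2)*(-3))*(2 + 5 - 4*1/5) - 27 = -3*(2 + 5 - 4/5)/2 - 27 = -3/2*31/5 - 27 = -93/10 - 27 = -363/10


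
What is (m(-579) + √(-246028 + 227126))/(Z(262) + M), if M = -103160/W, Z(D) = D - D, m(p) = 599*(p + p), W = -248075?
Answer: -17207523915/10316 + 49615*I*√18902/20632 ≈ -1.668e+6 + 330.62*I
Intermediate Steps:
m(p) = 1198*p (m(p) = 599*(2*p) = 1198*p)
Z(D) = 0
M = 20632/49615 (M = -103160/(-248075) = -103160*(-1/248075) = 20632/49615 ≈ 0.41584)
(m(-579) + √(-246028 + 227126))/(Z(262) + M) = (1198*(-579) + √(-246028 + 227126))/(0 + 20632/49615) = (-693642 + √(-18902))/(20632/49615) = (-693642 + I*√18902)*(49615/20632) = -17207523915/10316 + 49615*I*√18902/20632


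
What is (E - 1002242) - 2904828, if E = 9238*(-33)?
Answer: -4211924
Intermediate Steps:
E = -304854
(E - 1002242) - 2904828 = (-304854 - 1002242) - 2904828 = -1307096 - 2904828 = -4211924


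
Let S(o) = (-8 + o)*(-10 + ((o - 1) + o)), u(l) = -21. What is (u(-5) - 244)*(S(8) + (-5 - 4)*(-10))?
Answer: -23850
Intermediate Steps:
S(o) = (-11 + 2*o)*(-8 + o) (S(o) = (-8 + o)*(-10 + ((-1 + o) + o)) = (-8 + o)*(-10 + (-1 + 2*o)) = (-8 + o)*(-11 + 2*o) = (-11 + 2*o)*(-8 + o))
(u(-5) - 244)*(S(8) + (-5 - 4)*(-10)) = (-21 - 244)*((88 - 27*8 + 2*8**2) + (-5 - 4)*(-10)) = -265*((88 - 216 + 2*64) - 9*(-10)) = -265*((88 - 216 + 128) + 90) = -265*(0 + 90) = -265*90 = -23850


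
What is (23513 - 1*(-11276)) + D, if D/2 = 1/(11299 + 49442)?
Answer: 2113118651/60741 ≈ 34789.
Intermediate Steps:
D = 2/60741 (D = 2/(11299 + 49442) = 2/60741 ≈ 3.2927e-5)
(23513 - 1*(-11276)) + D = (23513 - 1*(-11276)) + 2/60741 = (23513 + 11276) + 2/60741 = 34789 + 2/60741 = 2113118651/60741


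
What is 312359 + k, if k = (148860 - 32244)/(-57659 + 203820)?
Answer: 45654820415/146161 ≈ 3.1236e+5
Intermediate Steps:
k = 116616/146161 ≈ 0.79786
312359 + k = 312359 + 116616/146161 = 45654820415/146161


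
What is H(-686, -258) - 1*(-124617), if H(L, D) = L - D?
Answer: 124189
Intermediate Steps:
H(-686, -258) - 1*(-124617) = (-686 - 1*(-258)) - 1*(-124617) = (-686 + 258) + 124617 = -428 + 124617 = 124189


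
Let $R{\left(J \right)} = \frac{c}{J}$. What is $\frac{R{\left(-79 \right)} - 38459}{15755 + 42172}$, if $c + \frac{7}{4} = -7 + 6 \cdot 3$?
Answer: $- \frac{4051027}{6101644} \approx -0.66392$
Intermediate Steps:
$c = \frac{37}{4}$ ($c = - \frac{7}{4} + \left(-7 + 6 \cdot 3\right) = - \frac{7}{4} + \left(-7 + 18\right) = - \frac{7}{4} + 11 = \frac{37}{4} \approx 9.25$)
$R{\left(J \right)} = \frac{37}{4 J}$
$\frac{R{\left(-79 \right)} - 38459}{15755 + 42172} = \frac{\frac{37}{4 \left(-79\right)} - 38459}{15755 + 42172} = \frac{\frac{37}{4} \left(- \frac{1}{79}\right) - 38459}{57927} = \left(- \frac{37}{316} - 38459\right) \frac{1}{57927} = \left(- \frac{12153081}{316}\right) \frac{1}{57927} = - \frac{4051027}{6101644}$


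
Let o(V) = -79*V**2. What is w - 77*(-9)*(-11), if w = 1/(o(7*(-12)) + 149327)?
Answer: -3110923432/408097 ≈ -7623.0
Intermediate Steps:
w = -1/408097 (w = 1/(-79*(7*(-12))**2 + 149327) = 1/(-79*(-84)**2 + 149327) = 1/(-79*7056 + 149327) = 1/(-557424 + 149327) = 1/(-408097) = -1/408097 ≈ -2.4504e-6)
w - 77*(-9)*(-11) = -1/408097 - 77*(-9)*(-11) = -1/408097 + 693*(-11) = -1/408097 - 7623 = -3110923432/408097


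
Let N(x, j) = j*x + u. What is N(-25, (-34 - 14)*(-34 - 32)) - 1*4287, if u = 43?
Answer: -83444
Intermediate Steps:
N(x, j) = 43 + j*x (N(x, j) = j*x + 43 = 43 + j*x)
N(-25, (-34 - 14)*(-34 - 32)) - 1*4287 = (43 + ((-34 - 14)*(-34 - 32))*(-25)) - 1*4287 = (43 - 48*(-66)*(-25)) - 4287 = (43 + 3168*(-25)) - 4287 = (43 - 79200) - 4287 = -79157 - 4287 = -83444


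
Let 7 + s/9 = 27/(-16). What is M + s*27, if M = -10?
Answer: -33937/16 ≈ -2121.1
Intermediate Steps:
s = -1251/16 (s = -63 + 9*(27/(-16)) = -63 + 9*(27*(-1/16)) = -63 + 9*(-27/16) = -63 - 243/16 = -1251/16 ≈ -78.188)
M + s*27 = -10 - 1251/16*27 = -10 - 33777/16 = -33937/16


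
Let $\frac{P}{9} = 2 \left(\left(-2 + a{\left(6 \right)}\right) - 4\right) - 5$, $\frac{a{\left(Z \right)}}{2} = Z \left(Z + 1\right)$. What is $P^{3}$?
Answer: $2509911279$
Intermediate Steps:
$a{\left(Z \right)} = 2 Z \left(1 + Z\right)$ ($a{\left(Z \right)} = 2 Z \left(Z + 1\right) = 2 Z \left(1 + Z\right)$)
$P = 1359$ ($P = 9 \left(2 \left(\left(-2 + 2 \cdot 6 \left(1 + 6\right)\right) - 4\right) - 5\right) = 9 \left(2 \left(\left(-2 + 2 \cdot 6 \cdot 7\right) - 4\right) - 5\right) = 9 \left(2 \left(\left(-2 + 84\right) - 4\right) - 5\right) = 9 \left(2 \left(82 - 4\right) - 5\right) = 9 \left(2 \cdot 78 - 5\right) = 9 \left(156 - 5\right) = 9 \cdot 151 = 1359$)
$P^{3} = 1359^{3} = 2509911279$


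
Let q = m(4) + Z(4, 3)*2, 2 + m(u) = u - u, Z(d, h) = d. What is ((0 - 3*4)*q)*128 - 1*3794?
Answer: -13010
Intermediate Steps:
m(u) = -2 (m(u) = -2 + (u - u) = -2 + 0 = -2)
q = 6 (q = -2 + 4*2 = -2 + 8 = 6)
((0 - 3*4)*q)*128 - 1*3794 = ((0 - 3*4)*6)*128 - 1*3794 = ((0 - 12)*6)*128 - 3794 = -12*6*128 - 3794 = -72*128 - 3794 = -9216 - 3794 = -13010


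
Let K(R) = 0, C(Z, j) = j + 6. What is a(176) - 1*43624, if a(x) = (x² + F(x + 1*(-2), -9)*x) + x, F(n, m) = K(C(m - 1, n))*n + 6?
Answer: -11416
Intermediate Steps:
C(Z, j) = 6 + j
F(n, m) = 6 (F(n, m) = 0*n + 6 = 0 + 6 = 6)
a(x) = x² + 7*x (a(x) = (x² + 6*x) + x = x² + 7*x)
a(176) - 1*43624 = 176*(7 + 176) - 1*43624 = 176*183 - 43624 = 32208 - 43624 = -11416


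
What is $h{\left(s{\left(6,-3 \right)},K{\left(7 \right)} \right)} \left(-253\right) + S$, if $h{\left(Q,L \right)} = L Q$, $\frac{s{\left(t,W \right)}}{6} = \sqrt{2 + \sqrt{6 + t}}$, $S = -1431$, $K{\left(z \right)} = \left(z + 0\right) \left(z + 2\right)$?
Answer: $-1431 - 95634 \sqrt{2 + 2 \sqrt{3}} \approx -2.2498 \cdot 10^{5}$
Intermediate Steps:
$K{\left(z \right)} = z \left(2 + z\right)$
$s{\left(t,W \right)} = 6 \sqrt{2 + \sqrt{6 + t}}$
$h{\left(s{\left(6,-3 \right)},K{\left(7 \right)} \right)} \left(-253\right) + S = 7 \left(2 + 7\right) 6 \sqrt{2 + \sqrt{6 + 6}} \left(-253\right) - 1431 = 7 \cdot 9 \cdot 6 \sqrt{2 + \sqrt{12}} \left(-253\right) - 1431 = 63 \cdot 6 \sqrt{2 + 2 \sqrt{3}} \left(-253\right) - 1431 = 378 \sqrt{2 + 2 \sqrt{3}} \left(-253\right) - 1431 = - 95634 \sqrt{2 + 2 \sqrt{3}} - 1431 = -1431 - 95634 \sqrt{2 + 2 \sqrt{3}}$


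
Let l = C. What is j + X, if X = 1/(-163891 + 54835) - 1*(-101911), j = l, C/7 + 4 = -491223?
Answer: -363884755969/109056 ≈ -3.3367e+6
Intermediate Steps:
C = -3438589 (C = -28 + 7*(-491223) = -28 - 3438561 = -3438589)
l = -3438589
j = -3438589
X = 11114006015/109056 (X = 1/(-109056) + 101911 = -1/109056 + 101911 = 11114006015/109056 ≈ 1.0191e+5)
j + X = -3438589 + 11114006015/109056 = -363884755969/109056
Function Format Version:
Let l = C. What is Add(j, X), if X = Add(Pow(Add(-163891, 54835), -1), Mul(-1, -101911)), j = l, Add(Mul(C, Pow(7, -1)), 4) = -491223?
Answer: Rational(-363884755969, 109056) ≈ -3.3367e+6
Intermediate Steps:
C = -3438589 (C = Add(-28, Mul(7, -491223)) = Add(-28, -3438561) = -3438589)
l = -3438589
j = -3438589
X = Rational(11114006015, 109056) (X = Add(Pow(-109056, -1), 101911) = Add(Rational(-1, 109056), 101911) = Rational(11114006015, 109056) ≈ 1.0191e+5)
Add(j, X) = Add(-3438589, Rational(11114006015, 109056)) = Rational(-363884755969, 109056)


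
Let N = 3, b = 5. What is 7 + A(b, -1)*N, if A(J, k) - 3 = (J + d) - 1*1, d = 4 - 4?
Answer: 28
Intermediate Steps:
d = 0
A(J, k) = 2 + J (A(J, k) = 3 + ((J + 0) - 1*1) = 3 + (J - 1) = 3 + (-1 + J) = 2 + J)
7 + A(b, -1)*N = 7 + (2 + 5)*3 = 7 + 7*3 = 7 + 21 = 28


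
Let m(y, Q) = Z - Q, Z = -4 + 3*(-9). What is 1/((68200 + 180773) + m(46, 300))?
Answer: 1/248642 ≈ 4.0218e-6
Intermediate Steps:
Z = -31 (Z = -4 - 27 = -31)
m(y, Q) = -31 - Q
1/((68200 + 180773) + m(46, 300)) = 1/((68200 + 180773) + (-31 - 1*300)) = 1/(248973 + (-31 - 300)) = 1/(248973 - 331) = 1/248642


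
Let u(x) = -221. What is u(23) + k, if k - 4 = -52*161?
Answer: -8589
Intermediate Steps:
k = -8368 (k = 4 - 52*161 = 4 - 8372 = -8368)
u(23) + k = -221 - 8368 = -8589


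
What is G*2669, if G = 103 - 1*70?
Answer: 88077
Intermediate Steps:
G = 33 (G = 103 - 70 = 33)
G*2669 = 33*2669 = 88077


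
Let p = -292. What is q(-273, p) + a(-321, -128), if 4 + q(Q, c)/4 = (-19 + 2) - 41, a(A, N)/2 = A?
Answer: -890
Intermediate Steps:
a(A, N) = 2*A
q(Q, c) = -248 (q(Q, c) = -16 + 4*((-19 + 2) - 41) = -16 + 4*(-17 - 41) = -16 + 4*(-58) = -16 - 232 = -248)
q(-273, p) + a(-321, -128) = -248 + 2*(-321) = -248 - 642 = -890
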